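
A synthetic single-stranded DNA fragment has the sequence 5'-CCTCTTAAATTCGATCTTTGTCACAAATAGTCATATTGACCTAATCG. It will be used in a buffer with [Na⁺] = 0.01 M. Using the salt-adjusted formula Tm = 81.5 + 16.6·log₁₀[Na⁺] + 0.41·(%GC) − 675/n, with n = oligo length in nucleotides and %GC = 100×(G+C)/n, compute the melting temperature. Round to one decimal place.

47.9°C

Length n = 47. Base counts: C=11, T=17, G=5, A=14
G+C = 16, so %GC = 16/47 × 100 = 34.043%
Salt term: 16.6 × (-2) = -33.2
GC term: 0.41 × 34.043 = 13.958; length term: −675/47 = −14.362
Tm = 81.5 + (-33.2) + 13.958 − 14.362 = 47.896 → 47.9°C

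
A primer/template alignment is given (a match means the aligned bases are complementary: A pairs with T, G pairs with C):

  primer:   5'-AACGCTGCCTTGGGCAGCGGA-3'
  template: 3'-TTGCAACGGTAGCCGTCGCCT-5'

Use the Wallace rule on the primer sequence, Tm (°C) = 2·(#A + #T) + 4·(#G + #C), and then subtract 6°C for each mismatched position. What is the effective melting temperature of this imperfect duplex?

Primer base counts: A=4, T=3, G=8, C=6 → A+T=7, G+C=14
Perfect-match Tm = 2(7) + 4(14) = 14 + 56 = 70°C
Mismatches (positions where the bases are not complementary): 3 (at positions 5, 10, 12)
Effective Tm = 70 − 3×6 = 70 − 18 = 52°C

52°C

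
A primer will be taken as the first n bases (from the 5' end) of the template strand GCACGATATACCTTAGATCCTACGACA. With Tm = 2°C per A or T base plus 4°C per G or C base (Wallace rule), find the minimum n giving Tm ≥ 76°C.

First 25 bases: GCACGATATACCTTAGATCCTACGA → Tm = 72°C (< 76°C)
First 26 bases: GCACGATATACCTTAGATCCTACGAC → Tm = 76°C (≥ 76°C)
Each additional base adds 2°C (A/T) or 4°C (G/C), so Tm is non-decreasing in n; n = 26 is the first length to reach 76°C.

n = 26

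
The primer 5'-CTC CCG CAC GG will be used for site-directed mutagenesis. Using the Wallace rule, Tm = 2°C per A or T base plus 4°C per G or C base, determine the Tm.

Counting bases: C=6, T=1, G=3, A=1
A+T = 2, G+C = 9
Tm = 4·9 + 2·2 = 36 + 4 = 40°C

40°C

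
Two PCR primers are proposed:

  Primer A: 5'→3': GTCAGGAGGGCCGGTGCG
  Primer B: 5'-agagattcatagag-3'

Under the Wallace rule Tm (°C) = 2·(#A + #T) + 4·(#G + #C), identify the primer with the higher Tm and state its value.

Primer A: A+T=4, G+C=14 → Tm = 2(4)+4(14) = 64°C
Primer B: A+T=9, G+C=5 → Tm = 2(9)+4(5) = 38°C
64°C vs 38°C → primer A is higher.

Primer A, 64°C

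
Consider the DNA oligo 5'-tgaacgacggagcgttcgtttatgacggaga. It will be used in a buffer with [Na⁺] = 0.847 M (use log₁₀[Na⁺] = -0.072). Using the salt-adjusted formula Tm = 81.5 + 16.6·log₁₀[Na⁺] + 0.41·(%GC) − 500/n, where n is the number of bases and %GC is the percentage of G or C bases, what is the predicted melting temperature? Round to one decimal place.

85.3°C

Length n = 31. Scanning the sequence gives A=8, T=7, G=11, C=5.
G+C = 16, so %GC = 16/31 × 100 = 51.613%
Salt term: 16.6 × (-0.072) = -1.195
GC term: 0.41 × 51.613 = 21.161; length term: −500/31 = −16.129
Tm = 81.5 + (-1.195) + 21.161 − 16.129 = 85.337 → 85.3°C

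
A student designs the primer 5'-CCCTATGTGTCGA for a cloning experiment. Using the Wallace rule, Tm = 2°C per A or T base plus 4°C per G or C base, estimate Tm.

40°C

Scanning the sequence gives C=4, A=2, T=4, G=3.
AT pairs contribute 6, GC pairs contribute 7.
Tm = 4·7 + 2·6 = 28 + 12 = 40°C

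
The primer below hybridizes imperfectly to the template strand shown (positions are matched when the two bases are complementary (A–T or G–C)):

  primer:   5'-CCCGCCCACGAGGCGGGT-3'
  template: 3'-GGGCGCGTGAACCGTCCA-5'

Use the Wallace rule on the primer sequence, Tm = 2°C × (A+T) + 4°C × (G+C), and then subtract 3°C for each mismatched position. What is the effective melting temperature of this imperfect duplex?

54°C

Primer base counts: A=2, T=1, G=7, C=8 → A+T=3, G+C=15
Perfect-match Tm = 2(3) + 4(15) = 6 + 60 = 66°C
Mismatches (positions where the bases are not complementary): 4 (at positions 6, 10, 11, 15)
Effective Tm = 66 − 4×3 = 66 − 12 = 54°C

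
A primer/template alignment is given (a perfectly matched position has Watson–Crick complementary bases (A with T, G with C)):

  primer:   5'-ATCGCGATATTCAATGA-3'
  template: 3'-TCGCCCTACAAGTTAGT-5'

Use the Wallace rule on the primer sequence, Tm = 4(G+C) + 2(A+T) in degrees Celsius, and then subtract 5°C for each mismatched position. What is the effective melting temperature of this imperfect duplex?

26°C

Primer base counts: A=6, T=5, G=3, C=3 → A+T=11, G+C=6
Perfect-match Tm = 2(11) + 4(6) = 22 + 24 = 46°C
Mismatches (positions where the bases are not complementary): 4 (at positions 2, 5, 9, 16)
Effective Tm = 46 − 4×5 = 46 − 20 = 26°C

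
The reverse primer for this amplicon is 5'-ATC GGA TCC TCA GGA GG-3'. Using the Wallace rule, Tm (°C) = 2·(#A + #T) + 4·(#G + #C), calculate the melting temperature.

54°C

Base counts: G=6, C=4, A=4, T=3
AT pairs contribute 7, GC pairs contribute 10.
Tm = 2×7 + 4×10 = 54°C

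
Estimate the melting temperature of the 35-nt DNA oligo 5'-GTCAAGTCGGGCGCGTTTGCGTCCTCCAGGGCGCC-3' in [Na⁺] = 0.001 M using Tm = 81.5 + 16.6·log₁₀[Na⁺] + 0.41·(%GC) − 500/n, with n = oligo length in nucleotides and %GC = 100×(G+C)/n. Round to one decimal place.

Length n = 35. Scanning the sequence gives C=12, T=7, A=3, G=13.
G+C = 25, so %GC = 25/35 × 100 = 71.429%
Salt term: 16.6 × (-3) = -49.8
GC term: 0.41 × 71.429 = 29.286; length term: −500/35 = −14.286
Tm = 81.5 + (-49.8) + 29.286 − 14.286 = 46.7 → 46.7°C

46.7°C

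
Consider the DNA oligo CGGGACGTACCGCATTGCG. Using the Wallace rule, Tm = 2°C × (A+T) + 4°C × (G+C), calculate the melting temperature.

64°C

Scanning the sequence gives A=3, C=6, T=3, G=7.
A+T = 6, G+C = 13
Tm = 2(6) + 4(13) = 12 + 52 = 64°C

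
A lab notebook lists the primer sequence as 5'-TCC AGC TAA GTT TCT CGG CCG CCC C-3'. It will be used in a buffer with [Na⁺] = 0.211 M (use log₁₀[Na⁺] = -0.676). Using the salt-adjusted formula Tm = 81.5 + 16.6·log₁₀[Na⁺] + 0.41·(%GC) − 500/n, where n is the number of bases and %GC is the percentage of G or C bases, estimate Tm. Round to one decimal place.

76.5°C

Length n = 25. G=5, T=6, C=11, A=3
G+C = 16, so %GC = 16/25 × 100 = 64%
Salt term: 16.6 × (-0.676) = -11.222
GC term: 0.41 × 64 = 26.24; length term: −500/25 = −20
Tm = 81.5 + (-11.222) + 26.24 − 20 = 76.518 → 76.5°C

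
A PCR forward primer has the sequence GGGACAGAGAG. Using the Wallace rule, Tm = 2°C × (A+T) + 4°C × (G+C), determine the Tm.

Counting bases: G=6, A=4, T=0, C=1
A+T = 4, G+C = 7
Tm = 4·7 + 2·4 = 28 + 8 = 36°C

36°C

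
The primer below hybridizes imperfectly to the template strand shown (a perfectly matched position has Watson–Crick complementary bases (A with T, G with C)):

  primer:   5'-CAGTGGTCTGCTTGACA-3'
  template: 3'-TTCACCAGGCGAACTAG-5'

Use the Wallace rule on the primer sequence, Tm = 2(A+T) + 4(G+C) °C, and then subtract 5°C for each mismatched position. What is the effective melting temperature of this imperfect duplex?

Primer base counts: A=3, T=5, G=5, C=4 → A+T=8, G+C=9
Perfect-match Tm = 2(8) + 4(9) = 16 + 36 = 52°C
Mismatches (positions where the bases are not complementary): 4 (at positions 1, 9, 16, 17)
Effective Tm = 52 − 4×5 = 52 − 20 = 32°C

32°C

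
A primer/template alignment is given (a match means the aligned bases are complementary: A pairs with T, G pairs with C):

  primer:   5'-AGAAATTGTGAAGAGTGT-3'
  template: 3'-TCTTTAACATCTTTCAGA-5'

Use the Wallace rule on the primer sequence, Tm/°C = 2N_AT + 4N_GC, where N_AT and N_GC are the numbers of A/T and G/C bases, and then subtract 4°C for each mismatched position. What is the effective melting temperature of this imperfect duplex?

32°C

Primer base counts: A=7, T=5, G=6, C=0 → A+T=12, G+C=6
Perfect-match Tm = 2(12) + 4(6) = 24 + 24 = 48°C
Mismatches (positions where the bases are not complementary): 4 (at positions 10, 11, 13, 17)
Effective Tm = 48 − 4×4 = 48 − 16 = 32°C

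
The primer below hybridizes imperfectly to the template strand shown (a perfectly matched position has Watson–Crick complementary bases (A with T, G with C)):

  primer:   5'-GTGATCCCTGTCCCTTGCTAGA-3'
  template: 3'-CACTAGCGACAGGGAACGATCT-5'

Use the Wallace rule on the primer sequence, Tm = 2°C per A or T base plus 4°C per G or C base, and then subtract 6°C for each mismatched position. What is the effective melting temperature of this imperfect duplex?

62°C

Primer base counts: A=3, T=7, G=5, C=7 → A+T=10, G+C=12
Perfect-match Tm = 2(10) + 4(12) = 20 + 48 = 68°C
Mismatches (positions where the bases are not complementary): 1 (at position 7)
Effective Tm = 68 − 1×6 = 68 − 6 = 62°C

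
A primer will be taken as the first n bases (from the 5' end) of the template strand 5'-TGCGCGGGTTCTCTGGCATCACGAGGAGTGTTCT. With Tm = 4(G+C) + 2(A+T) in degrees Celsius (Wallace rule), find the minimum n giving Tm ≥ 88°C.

First 26 bases: TGCGCGGGTTCTCTGGCATCACGAGG → Tm = 86°C (< 88°C)
First 27 bases: TGCGCGGGTTCTCTGGCATCACGAGGA → Tm = 88°C (≥ 88°C)
Since every base adds ≥2°C, Tm only increases with n, so the threshold is first crossed at n = 27.

n = 27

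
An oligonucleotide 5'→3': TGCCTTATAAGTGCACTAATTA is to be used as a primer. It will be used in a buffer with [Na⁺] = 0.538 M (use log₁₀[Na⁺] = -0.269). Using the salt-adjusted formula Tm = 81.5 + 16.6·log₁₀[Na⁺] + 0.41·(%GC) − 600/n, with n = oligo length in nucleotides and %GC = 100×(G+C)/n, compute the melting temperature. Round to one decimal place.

Length n = 22. Base counts: A=7, T=8, G=3, C=4
G+C = 7, so %GC = 7/22 × 100 = 31.818%
Salt term: 16.6 × (-0.269) = -4.465
GC term: 0.41 × 31.818 = 13.045; length term: −600/22 = −27.273
Tm = 81.5 + (-4.465) + 13.045 − 27.273 = 62.807 → 62.8°C

62.8°C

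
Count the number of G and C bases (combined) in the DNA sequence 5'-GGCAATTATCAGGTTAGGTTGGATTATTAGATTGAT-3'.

Scanning the sequence gives G=10, C=2, T=14, A=10.
Total G or C: 10 + 2 = 12

12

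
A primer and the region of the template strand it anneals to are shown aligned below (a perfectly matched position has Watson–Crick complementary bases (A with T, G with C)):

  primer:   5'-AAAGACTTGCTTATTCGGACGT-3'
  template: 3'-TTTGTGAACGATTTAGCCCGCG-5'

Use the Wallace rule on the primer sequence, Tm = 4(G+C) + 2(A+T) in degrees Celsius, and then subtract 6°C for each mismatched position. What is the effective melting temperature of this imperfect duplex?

Primer base counts: A=6, T=7, G=5, C=4 → A+T=13, G+C=9
Perfect-match Tm = 2(13) + 4(9) = 26 + 36 = 62°C
Mismatches (positions where the bases are not complementary): 5 (at positions 4, 12, 14, 19, 22)
Effective Tm = 62 − 5×6 = 62 − 30 = 32°C

32°C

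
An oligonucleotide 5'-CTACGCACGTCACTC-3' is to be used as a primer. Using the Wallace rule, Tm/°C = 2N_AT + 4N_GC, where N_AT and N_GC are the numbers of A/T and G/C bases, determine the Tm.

C=7, G=2, T=3, A=3
A+T = 6, G+C = 9
Tm = 2×6 + 4×9 = 48°C

48°C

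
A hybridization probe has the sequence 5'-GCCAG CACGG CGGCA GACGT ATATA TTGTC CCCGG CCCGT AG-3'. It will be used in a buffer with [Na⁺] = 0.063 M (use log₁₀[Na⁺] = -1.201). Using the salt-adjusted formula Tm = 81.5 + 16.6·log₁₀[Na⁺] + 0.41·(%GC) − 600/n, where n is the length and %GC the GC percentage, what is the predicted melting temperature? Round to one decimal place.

73.6°C

Length n = 42. Counting bases: A=8, G=13, C=14, T=7
G+C = 27, so %GC = 27/42 × 100 = 64.286%
Salt term: 16.6 × (-1.201) = -19.937
GC term: 0.41 × 64.286 = 26.357; length term: −600/42 = −14.286
Tm = 81.5 + (-19.937) + 26.357 − 14.286 = 73.634 → 73.6°C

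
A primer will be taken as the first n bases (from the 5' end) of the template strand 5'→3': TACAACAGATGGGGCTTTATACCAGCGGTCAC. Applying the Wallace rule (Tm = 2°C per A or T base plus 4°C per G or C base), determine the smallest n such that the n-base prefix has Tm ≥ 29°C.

n = 11

First 10 bases: TACAACAGAT → Tm = 26°C (< 29°C)
First 11 bases: TACAACAGATG → Tm = 30°C (≥ 29°C)
Each additional base adds 2°C (A/T) or 4°C (G/C), so Tm is non-decreasing in n; n = 11 is the first length to reach 29°C.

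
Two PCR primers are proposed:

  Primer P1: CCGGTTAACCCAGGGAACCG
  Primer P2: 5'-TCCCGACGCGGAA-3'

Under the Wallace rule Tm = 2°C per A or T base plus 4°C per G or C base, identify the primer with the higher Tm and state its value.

Primer P1: A+T=7, G+C=13 → Tm = 2(7)+4(13) = 66°C
Primer P2: A+T=4, G+C=9 → Tm = 2(4)+4(9) = 44°C
66°C vs 44°C → primer P1 is higher.

Primer P1, 66°C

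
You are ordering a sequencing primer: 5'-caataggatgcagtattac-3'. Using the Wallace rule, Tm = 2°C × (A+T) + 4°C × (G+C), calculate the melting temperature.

Scanning the sequence gives G=4, C=3, T=5, A=7.
AT pairs contribute 12, GC pairs contribute 7.
Tm = 2×12 + 4×7 = 52°C

52°C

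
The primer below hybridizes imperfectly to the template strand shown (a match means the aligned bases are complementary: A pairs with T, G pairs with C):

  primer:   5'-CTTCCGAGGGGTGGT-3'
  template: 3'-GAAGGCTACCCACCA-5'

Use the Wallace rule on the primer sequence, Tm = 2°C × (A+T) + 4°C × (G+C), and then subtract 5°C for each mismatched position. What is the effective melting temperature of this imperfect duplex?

Primer base counts: A=1, T=4, G=7, C=3 → A+T=5, G+C=10
Perfect-match Tm = 2(5) + 4(10) = 10 + 40 = 50°C
Mismatches (positions where the bases are not complementary): 1 (at position 8)
Effective Tm = 50 − 1×5 = 50 − 5 = 45°C

45°C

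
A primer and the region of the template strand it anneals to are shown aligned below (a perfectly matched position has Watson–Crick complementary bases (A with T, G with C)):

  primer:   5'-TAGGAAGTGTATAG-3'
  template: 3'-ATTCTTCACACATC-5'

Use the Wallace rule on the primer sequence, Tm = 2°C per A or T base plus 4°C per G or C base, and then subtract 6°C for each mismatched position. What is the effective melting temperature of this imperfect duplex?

Primer base counts: A=5, T=4, G=5, C=0 → A+T=9, G+C=5
Perfect-match Tm = 2(9) + 4(5) = 18 + 20 = 38°C
Mismatches (positions where the bases are not complementary): 2 (at positions 3, 11)
Effective Tm = 38 − 2×6 = 38 − 12 = 26°C

26°C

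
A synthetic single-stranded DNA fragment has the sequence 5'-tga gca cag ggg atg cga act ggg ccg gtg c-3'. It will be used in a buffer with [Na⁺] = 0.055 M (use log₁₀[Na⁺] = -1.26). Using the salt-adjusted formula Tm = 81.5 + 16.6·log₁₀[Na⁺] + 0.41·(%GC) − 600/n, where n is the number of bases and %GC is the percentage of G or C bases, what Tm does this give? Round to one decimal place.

69.0°C

Length n = 31. Scanning the sequence gives G=14, T=4, C=7, A=6.
G+C = 21, so %GC = 21/31 × 100 = 67.742%
Salt term: 16.6 × (-1.26) = -20.916
GC term: 0.41 × 67.742 = 27.774; length term: −600/31 = −19.355
Tm = 81.5 + (-20.916) + 27.774 − 19.355 = 69.003 → 69.0°C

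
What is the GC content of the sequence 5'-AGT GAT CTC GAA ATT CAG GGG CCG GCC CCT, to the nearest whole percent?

Base counts: G=9, C=9, A=6, T=6
G+C = 9 + 9 = 18 out of 30 bases
%GC = 18/30 × 100 = 60% ≈ 60%

60%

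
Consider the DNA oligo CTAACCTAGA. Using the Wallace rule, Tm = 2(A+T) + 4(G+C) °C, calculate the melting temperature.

Scanning the sequence gives T=2, G=1, A=4, C=3.
A+T = 6, G+C = 4
Tm = 4·4 + 2·6 = 16 + 12 = 28°C

28°C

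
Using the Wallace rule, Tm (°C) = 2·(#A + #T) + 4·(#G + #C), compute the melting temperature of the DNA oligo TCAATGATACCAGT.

Base counts: T=4, A=5, C=3, G=2
AT pairs contribute 9, GC pairs contribute 5.
Tm = 4·5 + 2·9 = 20 + 18 = 38°C

38°C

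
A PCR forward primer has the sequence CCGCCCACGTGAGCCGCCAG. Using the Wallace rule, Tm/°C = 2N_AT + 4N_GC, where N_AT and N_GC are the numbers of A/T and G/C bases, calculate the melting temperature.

G=6, A=3, T=1, C=10
AT pairs contribute 4, GC pairs contribute 16.
Tm = 2(4) + 4(16) = 8 + 64 = 72°C

72°C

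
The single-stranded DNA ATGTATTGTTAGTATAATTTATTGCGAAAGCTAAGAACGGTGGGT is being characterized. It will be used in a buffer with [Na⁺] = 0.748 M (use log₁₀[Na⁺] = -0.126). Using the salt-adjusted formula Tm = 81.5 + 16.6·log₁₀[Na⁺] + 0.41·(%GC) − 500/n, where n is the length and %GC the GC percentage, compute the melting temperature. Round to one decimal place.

Length n = 45. Scanning the sequence gives C=3, T=16, G=12, A=14.
G+C = 15, so %GC = 15/45 × 100 = 33.333%
Salt term: 16.6 × (-0.126) = -2.092
GC term: 0.41 × 33.333 = 13.667; length term: −500/45 = −11.111
Tm = 81.5 + (-2.092) + 13.667 − 11.111 = 81.964 → 82.0°C

82.0°C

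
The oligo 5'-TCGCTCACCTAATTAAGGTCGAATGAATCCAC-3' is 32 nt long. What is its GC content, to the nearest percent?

44%

Base counts: T=8, C=9, A=10, G=5
G+C = 5 + 9 = 14 out of 32 bases
%GC = 14/32 × 100 = 43.75% ≈ 44%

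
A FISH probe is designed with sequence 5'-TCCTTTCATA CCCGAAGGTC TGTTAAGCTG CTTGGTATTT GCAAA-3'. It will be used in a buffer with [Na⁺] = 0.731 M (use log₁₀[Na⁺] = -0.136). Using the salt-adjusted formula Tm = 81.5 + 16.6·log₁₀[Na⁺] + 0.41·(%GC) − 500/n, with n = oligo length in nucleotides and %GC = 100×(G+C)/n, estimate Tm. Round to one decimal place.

Length n = 45. Counting bases: A=10, T=16, C=10, G=9
G+C = 19, so %GC = 19/45 × 100 = 42.222%
Salt term: 16.6 × (-0.136) = -2.258
GC term: 0.41 × 42.222 = 17.311; length term: −500/45 = −11.111
Tm = 81.5 + (-2.258) + 17.311 − 11.111 = 85.442 → 85.4°C

85.4°C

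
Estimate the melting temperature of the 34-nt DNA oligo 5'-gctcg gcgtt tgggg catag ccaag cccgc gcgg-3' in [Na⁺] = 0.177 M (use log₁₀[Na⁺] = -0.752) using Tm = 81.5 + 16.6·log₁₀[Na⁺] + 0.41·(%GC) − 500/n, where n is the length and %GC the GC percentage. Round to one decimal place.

Length n = 34. Counting bases: C=11, T=5, G=14, A=4
G+C = 25, so %GC = 25/34 × 100 = 73.529%
Salt term: 16.6 × (-0.752) = -12.483
GC term: 0.41 × 73.529 = 30.147; length term: −500/34 = −14.706
Tm = 81.5 + (-12.483) + 30.147 − 14.706 = 84.458 → 84.5°C

84.5°C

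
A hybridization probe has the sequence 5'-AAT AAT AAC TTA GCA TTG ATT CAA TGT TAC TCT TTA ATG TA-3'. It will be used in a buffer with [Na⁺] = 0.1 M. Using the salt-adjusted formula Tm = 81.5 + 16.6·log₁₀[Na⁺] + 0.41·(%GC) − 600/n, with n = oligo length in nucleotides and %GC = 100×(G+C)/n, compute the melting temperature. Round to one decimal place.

Length n = 41. Counting bases: T=17, G=4, A=15, C=5
G+C = 9, so %GC = 9/41 × 100 = 21.951%
Salt term: 16.6 × (-1) = -16.6
GC term: 0.41 × 21.951 = 9; length term: −600/41 = −14.634
Tm = 81.5 + (-16.6) + 9 − 14.634 = 59.266 → 59.3°C

59.3°C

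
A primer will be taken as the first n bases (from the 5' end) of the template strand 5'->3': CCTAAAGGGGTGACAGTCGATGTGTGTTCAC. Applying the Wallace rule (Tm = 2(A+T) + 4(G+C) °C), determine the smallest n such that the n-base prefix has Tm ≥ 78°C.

n = 26

First 25 bases: CCTAAAGGGGTGACAGTCGATGTGT → Tm = 76°C (< 78°C)
First 26 bases: CCTAAAGGGGTGACAGTCGATGTGTG → Tm = 80°C (≥ 78°C)
Each additional base adds 2°C (A/T) or 4°C (G/C), so Tm is non-decreasing in n; n = 26 is the first length to reach 78°C.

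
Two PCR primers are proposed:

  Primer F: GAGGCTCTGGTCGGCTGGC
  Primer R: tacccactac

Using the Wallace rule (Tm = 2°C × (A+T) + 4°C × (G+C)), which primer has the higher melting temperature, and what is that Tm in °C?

Primer F: A+T=5, G+C=14 → Tm = 2(5)+4(14) = 66°C
Primer R: A+T=5, G+C=5 → Tm = 2(5)+4(5) = 30°C
66°C vs 30°C → primer F is higher.

Primer F, 66°C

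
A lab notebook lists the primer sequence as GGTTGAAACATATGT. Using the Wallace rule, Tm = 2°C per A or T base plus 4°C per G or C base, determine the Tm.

40°C

G=4, T=5, A=5, C=1
So N_AT = 10 and N_GC = 5.
Tm = 4·5 + 2·10 = 20 + 20 = 40°C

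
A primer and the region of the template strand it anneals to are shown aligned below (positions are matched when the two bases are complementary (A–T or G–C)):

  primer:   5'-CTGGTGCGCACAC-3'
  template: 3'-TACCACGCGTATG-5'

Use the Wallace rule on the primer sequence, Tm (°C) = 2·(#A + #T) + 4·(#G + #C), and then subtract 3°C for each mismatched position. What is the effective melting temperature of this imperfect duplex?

Primer base counts: A=2, T=2, G=4, C=5 → A+T=4, G+C=9
Perfect-match Tm = 2(4) + 4(9) = 8 + 36 = 44°C
Mismatches (positions where the bases are not complementary): 2 (at positions 1, 11)
Effective Tm = 44 − 2×3 = 44 − 6 = 38°C

38°C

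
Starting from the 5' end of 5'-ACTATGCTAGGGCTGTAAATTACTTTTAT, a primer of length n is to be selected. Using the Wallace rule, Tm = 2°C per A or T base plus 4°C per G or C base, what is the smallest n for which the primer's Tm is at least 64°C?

n = 23

First 22 bases: ACTATGCTAGGGCTGTAAATTA → Tm = 60°C (< 64°C)
First 23 bases: ACTATGCTAGGGCTGTAAATTAC → Tm = 64°C (≥ 64°C)
Since every base adds ≥2°C, Tm only increases with n, so the threshold is first crossed at n = 23.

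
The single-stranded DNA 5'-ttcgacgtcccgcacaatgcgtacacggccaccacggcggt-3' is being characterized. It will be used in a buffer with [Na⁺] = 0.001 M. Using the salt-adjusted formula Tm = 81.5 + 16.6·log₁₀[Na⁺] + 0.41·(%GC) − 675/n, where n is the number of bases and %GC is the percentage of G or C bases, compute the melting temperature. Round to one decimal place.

Length n = 41. Counting bases: C=16, A=8, G=11, T=6
G+C = 27, so %GC = 27/41 × 100 = 65.854%
Salt term: 16.6 × (-3) = -49.8
GC term: 0.41 × 65.854 = 27; length term: −675/41 = −16.463
Tm = 81.5 + (-49.8) + 27 − 16.463 = 42.237 → 42.2°C

42.2°C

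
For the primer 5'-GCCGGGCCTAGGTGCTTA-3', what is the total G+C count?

12

C=5, T=4, G=7, A=2
Total G or C: 7 + 5 = 12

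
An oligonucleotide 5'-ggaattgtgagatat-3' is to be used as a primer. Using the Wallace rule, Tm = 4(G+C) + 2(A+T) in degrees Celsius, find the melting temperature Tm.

40°C

Scanning the sequence gives C=0, T=5, A=5, G=5.
A+T = 10, G+C = 5
Tm = 2(10) + 4(5) = 20 + 20 = 40°C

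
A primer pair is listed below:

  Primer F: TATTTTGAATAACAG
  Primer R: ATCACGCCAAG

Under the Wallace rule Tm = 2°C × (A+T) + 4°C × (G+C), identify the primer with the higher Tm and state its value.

Primer F: A+T=12, G+C=3 → Tm = 2(12)+4(3) = 36°C
Primer R: A+T=5, G+C=6 → Tm = 2(5)+4(6) = 34°C
36°C vs 34°C → primer F is higher.

Primer F, 36°C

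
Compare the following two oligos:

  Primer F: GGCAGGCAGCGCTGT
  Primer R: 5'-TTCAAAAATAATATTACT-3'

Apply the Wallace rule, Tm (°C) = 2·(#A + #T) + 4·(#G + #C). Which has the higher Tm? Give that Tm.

Primer F: A+T=4, G+C=11 → Tm = 2(4)+4(11) = 52°C
Primer R: A+T=16, G+C=2 → Tm = 2(16)+4(2) = 40°C
52°C vs 40°C → primer F is higher.

Primer F, 52°C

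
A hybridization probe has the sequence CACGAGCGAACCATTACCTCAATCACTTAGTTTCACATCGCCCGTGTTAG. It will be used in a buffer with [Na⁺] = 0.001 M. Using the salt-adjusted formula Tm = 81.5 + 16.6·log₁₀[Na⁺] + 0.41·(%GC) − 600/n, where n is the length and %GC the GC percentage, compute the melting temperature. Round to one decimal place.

Length n = 50. Base counts: C=16, G=8, A=13, T=13
G+C = 24, so %GC = 24/50 × 100 = 48%
Salt term: 16.6 × (-3) = -49.8
GC term: 0.41 × 48 = 19.68; length term: −600/50 = −12
Tm = 81.5 + (-49.8) + 19.68 − 12 = 39.38 → 39.4°C

39.4°C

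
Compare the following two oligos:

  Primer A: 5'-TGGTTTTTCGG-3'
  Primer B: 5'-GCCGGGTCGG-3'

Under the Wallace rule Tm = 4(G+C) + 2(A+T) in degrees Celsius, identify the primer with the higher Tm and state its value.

Primer A: A+T=6, G+C=5 → Tm = 2(6)+4(5) = 32°C
Primer B: A+T=1, G+C=9 → Tm = 2(1)+4(9) = 38°C
32°C vs 38°C → primer B is higher.

Primer B, 38°C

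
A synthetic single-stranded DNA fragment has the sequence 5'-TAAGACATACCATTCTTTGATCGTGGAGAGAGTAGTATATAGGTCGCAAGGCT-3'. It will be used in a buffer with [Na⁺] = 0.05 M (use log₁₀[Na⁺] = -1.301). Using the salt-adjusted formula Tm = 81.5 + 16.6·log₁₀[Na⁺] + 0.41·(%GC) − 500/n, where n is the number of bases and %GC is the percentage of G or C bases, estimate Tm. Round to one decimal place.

Length n = 53. Scanning the sequence gives C=8, G=14, T=15, A=16.
G+C = 22, so %GC = 22/53 × 100 = 41.509%
Salt term: 16.6 × (-1.301) = -21.597
GC term: 0.41 × 41.509 = 17.019; length term: −500/53 = −9.434
Tm = 81.5 + (-21.597) + 17.019 − 9.434 = 67.488 → 67.5°C

67.5°C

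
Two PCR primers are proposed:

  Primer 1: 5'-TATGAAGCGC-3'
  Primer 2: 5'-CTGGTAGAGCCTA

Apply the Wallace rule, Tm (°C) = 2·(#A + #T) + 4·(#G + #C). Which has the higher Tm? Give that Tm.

Primer 2, 40°C

Primer 1: A+T=5, G+C=5 → Tm = 2(5)+4(5) = 30°C
Primer 2: A+T=6, G+C=7 → Tm = 2(6)+4(7) = 40°C
30°C vs 40°C → primer 2 is higher.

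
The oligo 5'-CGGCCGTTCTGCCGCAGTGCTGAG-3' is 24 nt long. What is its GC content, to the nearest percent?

71%

A=2, G=9, C=8, T=5
G+C = 9 + 8 = 17 out of 24 bases
%GC = 17/24 × 100 = 70.83% ≈ 71%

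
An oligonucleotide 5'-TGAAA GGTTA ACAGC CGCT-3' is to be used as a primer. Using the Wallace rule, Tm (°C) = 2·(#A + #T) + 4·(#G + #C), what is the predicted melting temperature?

56°C

A=6, G=5, T=4, C=4
AT pairs contribute 10, GC pairs contribute 9.
Tm = 2(10) + 4(9) = 20 + 36 = 56°C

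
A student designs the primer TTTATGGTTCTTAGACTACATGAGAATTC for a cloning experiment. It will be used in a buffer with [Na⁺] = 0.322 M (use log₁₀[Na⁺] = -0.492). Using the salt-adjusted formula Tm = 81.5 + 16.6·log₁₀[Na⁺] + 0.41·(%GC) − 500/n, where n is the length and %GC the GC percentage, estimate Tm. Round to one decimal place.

68.8°C

Length n = 29. A=8, C=4, T=12, G=5
G+C = 9, so %GC = 9/29 × 100 = 31.034%
Salt term: 16.6 × (-0.492) = -8.167
GC term: 0.41 × 31.034 = 12.724; length term: −500/29 = −17.241
Tm = 81.5 + (-8.167) + 12.724 − 17.241 = 68.816 → 68.8°C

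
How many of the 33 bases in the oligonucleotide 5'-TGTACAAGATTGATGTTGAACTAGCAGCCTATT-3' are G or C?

12

G=7, A=10, T=11, C=5
G+C = 7 + 5 = 12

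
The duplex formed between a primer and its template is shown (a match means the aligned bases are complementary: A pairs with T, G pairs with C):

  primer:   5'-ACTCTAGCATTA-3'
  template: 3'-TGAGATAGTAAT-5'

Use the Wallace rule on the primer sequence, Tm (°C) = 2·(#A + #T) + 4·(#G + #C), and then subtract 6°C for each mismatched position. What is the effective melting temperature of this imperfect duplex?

26°C

Primer base counts: A=4, T=4, G=1, C=3 → A+T=8, G+C=4
Perfect-match Tm = 2(8) + 4(4) = 16 + 16 = 32°C
Mismatches (positions where the bases are not complementary): 1 (at position 7)
Effective Tm = 32 − 1×6 = 32 − 6 = 26°C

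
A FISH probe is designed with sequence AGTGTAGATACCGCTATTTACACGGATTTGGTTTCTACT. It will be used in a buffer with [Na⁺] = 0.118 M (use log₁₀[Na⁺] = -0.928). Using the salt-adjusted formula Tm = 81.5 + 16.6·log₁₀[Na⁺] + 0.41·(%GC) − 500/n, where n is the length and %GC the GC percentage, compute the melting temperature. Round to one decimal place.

69.0°C

Length n = 39. Counting bases: C=7, A=9, G=8, T=15
G+C = 15, so %GC = 15/39 × 100 = 38.462%
Salt term: 16.6 × (-0.928) = -15.405
GC term: 0.41 × 38.462 = 15.769; length term: −500/39 = −12.821
Tm = 81.5 + (-15.405) + 15.769 − 12.821 = 69.043 → 69.0°C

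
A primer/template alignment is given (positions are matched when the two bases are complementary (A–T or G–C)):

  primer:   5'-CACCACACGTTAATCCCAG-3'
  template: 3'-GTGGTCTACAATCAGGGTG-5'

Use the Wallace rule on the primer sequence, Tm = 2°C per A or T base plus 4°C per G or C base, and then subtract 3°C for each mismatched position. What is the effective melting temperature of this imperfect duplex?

46°C

Primer base counts: A=6, T=3, G=2, C=8 → A+T=9, G+C=10
Perfect-match Tm = 2(9) + 4(10) = 18 + 40 = 58°C
Mismatches (positions where the bases are not complementary): 4 (at positions 6, 8, 13, 19)
Effective Tm = 58 − 4×3 = 58 − 12 = 46°C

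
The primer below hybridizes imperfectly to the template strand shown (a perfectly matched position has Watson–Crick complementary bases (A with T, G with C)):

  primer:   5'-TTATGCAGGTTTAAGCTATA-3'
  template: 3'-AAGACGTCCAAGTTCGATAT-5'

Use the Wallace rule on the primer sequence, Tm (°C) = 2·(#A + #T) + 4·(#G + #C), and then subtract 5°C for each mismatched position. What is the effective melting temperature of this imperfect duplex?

42°C

Primer base counts: A=6, T=8, G=4, C=2 → A+T=14, G+C=6
Perfect-match Tm = 2(14) + 4(6) = 28 + 24 = 52°C
Mismatches (positions where the bases are not complementary): 2 (at positions 3, 12)
Effective Tm = 52 − 2×5 = 52 − 10 = 42°C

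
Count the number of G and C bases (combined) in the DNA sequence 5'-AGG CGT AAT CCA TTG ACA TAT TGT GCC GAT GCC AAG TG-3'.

18

A=10, T=10, G=10, C=8
G+C = 10 + 8 = 18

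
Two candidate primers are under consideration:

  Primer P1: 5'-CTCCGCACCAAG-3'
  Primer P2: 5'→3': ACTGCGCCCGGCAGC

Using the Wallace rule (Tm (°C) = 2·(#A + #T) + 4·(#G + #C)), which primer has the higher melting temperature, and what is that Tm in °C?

Primer P1: A+T=4, G+C=8 → Tm = 2(4)+4(8) = 40°C
Primer P2: A+T=3, G+C=12 → Tm = 2(3)+4(12) = 54°C
40°C vs 54°C → primer P2 is higher.

Primer P2, 54°C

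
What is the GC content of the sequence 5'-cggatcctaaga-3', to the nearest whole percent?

Base counts: C=3, A=4, T=2, G=3
G+C = 3 + 3 = 6 out of 12 bases
%GC = 6/12 × 100 = 50% ≈ 50%

50%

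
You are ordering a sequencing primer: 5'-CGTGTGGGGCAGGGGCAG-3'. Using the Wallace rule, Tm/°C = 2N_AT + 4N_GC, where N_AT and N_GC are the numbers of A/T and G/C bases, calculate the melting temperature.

64°C

Counting bases: A=2, C=3, G=11, T=2
AT pairs contribute 4, GC pairs contribute 14.
Tm = 2(4) + 4(14) = 8 + 56 = 64°C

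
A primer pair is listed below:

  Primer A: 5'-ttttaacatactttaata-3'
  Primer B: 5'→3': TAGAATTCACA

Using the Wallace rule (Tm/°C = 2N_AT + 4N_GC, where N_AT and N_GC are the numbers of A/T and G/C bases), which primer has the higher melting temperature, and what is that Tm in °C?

Primer A: A+T=16, G+C=2 → Tm = 2(16)+4(2) = 40°C
Primer B: A+T=8, G+C=3 → Tm = 2(8)+4(3) = 28°C
40°C vs 28°C → primer A is higher.

Primer A, 40°C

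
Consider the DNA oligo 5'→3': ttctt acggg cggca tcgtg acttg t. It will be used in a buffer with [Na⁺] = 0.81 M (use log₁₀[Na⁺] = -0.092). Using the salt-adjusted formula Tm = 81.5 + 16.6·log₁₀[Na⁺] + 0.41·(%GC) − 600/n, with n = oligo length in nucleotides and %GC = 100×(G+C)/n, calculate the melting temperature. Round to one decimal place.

Length n = 26. T=9, C=6, A=3, G=8
G+C = 14, so %GC = 14/26 × 100 = 53.846%
Salt term: 16.6 × (-0.092) = -1.527
GC term: 0.41 × 53.846 = 22.077; length term: −600/26 = −23.077
Tm = 81.5 + (-1.527) + 22.077 − 23.077 = 78.973 → 79.0°C

79.0°C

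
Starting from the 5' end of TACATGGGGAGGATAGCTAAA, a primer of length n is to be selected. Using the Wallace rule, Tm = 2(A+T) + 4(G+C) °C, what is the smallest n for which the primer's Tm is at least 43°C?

n = 15

First 14 bases: TACATGGGGAGGAT → Tm = 42°C (< 43°C)
First 15 bases: TACATGGGGAGGATA → Tm = 44°C (≥ 43°C)
Since every base adds ≥2°C, Tm only increases with n, so the threshold is first crossed at n = 15.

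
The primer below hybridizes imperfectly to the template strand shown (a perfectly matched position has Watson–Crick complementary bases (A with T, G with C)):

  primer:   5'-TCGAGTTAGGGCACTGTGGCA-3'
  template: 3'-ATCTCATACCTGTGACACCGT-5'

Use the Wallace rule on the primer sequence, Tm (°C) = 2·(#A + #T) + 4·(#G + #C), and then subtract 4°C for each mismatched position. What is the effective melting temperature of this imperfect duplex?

50°C

Primer base counts: A=4, T=5, G=8, C=4 → A+T=9, G+C=12
Perfect-match Tm = 2(9) + 4(12) = 18 + 48 = 66°C
Mismatches (positions where the bases are not complementary): 4 (at positions 2, 7, 8, 11)
Effective Tm = 66 − 4×4 = 66 − 16 = 50°C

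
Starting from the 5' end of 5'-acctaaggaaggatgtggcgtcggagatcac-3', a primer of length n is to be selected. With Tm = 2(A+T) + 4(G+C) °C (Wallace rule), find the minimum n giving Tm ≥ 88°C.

First 28 bases: ACCTAAGGAAGGATGTGGCGTCGGAGAT → Tm = 86°C (< 88°C)
First 29 bases: ACCTAAGGAAGGATGTGGCGTCGGAGATC → Tm = 90°C (≥ 88°C)
Since every base adds ≥2°C, Tm only increases with n, so the threshold is first crossed at n = 29.

n = 29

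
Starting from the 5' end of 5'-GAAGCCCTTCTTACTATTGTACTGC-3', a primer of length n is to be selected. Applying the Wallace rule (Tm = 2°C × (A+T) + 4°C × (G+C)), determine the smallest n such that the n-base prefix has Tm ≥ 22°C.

n = 7

First 6 bases: GAAGCC → Tm = 20°C (< 22°C)
First 7 bases: GAAGCCC → Tm = 24°C (≥ 22°C)
Since every base adds ≥2°C, Tm only increases with n, so the threshold is first crossed at n = 7.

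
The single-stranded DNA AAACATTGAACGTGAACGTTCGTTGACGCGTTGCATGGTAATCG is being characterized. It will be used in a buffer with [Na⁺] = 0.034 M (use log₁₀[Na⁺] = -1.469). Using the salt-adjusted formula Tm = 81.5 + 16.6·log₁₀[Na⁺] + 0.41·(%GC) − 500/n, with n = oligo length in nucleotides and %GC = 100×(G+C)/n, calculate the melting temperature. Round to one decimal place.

Length n = 44. T=12, A=12, G=12, C=8
G+C = 20, so %GC = 20/44 × 100 = 45.455%
Salt term: 16.6 × (-1.469) = -24.385
GC term: 0.41 × 45.455 = 18.637; length term: −500/44 = −11.364
Tm = 81.5 + (-24.385) + 18.637 − 11.364 = 64.388 → 64.4°C

64.4°C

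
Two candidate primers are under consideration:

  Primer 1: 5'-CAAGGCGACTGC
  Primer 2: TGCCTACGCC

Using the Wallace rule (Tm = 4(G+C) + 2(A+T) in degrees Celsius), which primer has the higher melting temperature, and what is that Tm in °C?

Primer 1: A+T=4, G+C=8 → Tm = 2(4)+4(8) = 40°C
Primer 2: A+T=3, G+C=7 → Tm = 2(3)+4(7) = 34°C
40°C vs 34°C → primer 1 is higher.

Primer 1, 40°C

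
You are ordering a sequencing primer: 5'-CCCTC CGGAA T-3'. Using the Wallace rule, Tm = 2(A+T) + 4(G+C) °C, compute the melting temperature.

G=2, C=5, T=2, A=2
AT pairs contribute 4, GC pairs contribute 7.
Tm = 2×4 + 4×7 = 36°C

36°C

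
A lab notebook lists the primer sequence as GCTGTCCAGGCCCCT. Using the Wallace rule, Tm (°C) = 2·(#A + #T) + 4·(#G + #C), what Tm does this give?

Scanning the sequence gives C=7, G=4, A=1, T=3.
So N_AT = 4 and N_GC = 11.
Tm = 2×4 + 4×11 = 52°C

52°C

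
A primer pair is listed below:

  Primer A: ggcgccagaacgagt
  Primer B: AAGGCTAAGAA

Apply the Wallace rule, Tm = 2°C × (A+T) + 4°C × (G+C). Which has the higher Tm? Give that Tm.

Primer A, 50°C

Primer A: A+T=5, G+C=10 → Tm = 2(5)+4(10) = 50°C
Primer B: A+T=7, G+C=4 → Tm = 2(7)+4(4) = 30°C
50°C vs 30°C → primer A is higher.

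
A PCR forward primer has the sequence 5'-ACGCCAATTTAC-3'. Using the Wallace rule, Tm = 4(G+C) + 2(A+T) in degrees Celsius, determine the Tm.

34°C

Counting bases: T=3, G=1, C=4, A=4
A+T = 7, G+C = 5
Tm = 2(7) + 4(5) = 14 + 20 = 34°C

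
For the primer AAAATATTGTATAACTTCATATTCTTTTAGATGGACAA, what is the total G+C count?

8

Counting bases: A=15, G=4, T=15, C=4
Total G or C: 4 + 4 = 8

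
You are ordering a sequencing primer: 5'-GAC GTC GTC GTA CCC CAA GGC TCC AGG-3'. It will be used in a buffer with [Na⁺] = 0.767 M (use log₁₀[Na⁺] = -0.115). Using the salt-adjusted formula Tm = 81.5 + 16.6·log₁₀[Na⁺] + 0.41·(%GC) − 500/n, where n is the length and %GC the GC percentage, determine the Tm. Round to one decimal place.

Length n = 27. Base counts: G=8, C=10, T=4, A=5
G+C = 18, so %GC = 18/27 × 100 = 66.667%
Salt term: 16.6 × (-0.115) = -1.909
GC term: 0.41 × 66.667 = 27.333; length term: −500/27 = −18.519
Tm = 81.5 + (-1.909) + 27.333 − 18.519 = 88.405 → 88.4°C

88.4°C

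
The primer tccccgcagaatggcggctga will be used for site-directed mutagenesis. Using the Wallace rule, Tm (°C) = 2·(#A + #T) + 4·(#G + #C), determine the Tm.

70°C

Counting bases: A=4, T=3, G=7, C=7
A+T = 7, G+C = 14
Tm = 2(7) + 4(14) = 14 + 56 = 70°C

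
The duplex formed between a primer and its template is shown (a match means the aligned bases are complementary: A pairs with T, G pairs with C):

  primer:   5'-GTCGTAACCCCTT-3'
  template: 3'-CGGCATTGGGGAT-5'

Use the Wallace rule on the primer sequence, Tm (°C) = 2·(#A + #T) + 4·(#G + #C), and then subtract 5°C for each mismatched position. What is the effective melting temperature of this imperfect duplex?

Primer base counts: A=2, T=4, G=2, C=5 → A+T=6, G+C=7
Perfect-match Tm = 2(6) + 4(7) = 12 + 28 = 40°C
Mismatches (positions where the bases are not complementary): 2 (at positions 2, 13)
Effective Tm = 40 − 2×5 = 40 − 10 = 30°C

30°C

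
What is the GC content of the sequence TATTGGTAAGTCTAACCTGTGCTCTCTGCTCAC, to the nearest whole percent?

Base counts: G=6, A=6, T=12, C=9
G+C = 6 + 9 = 15 out of 33 bases
%GC = 15/33 × 100 = 45.45% ≈ 45%

45%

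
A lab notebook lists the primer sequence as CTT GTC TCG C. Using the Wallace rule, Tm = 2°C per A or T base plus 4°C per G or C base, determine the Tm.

Base counts: C=4, T=4, G=2, A=0
So N_AT = 4 and N_GC = 6.
Tm = 2×4 + 4×6 = 32°C

32°C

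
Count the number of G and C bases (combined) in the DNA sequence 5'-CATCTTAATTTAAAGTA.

3

A=7, T=7, G=1, C=2
Total G or C: 1 + 2 = 3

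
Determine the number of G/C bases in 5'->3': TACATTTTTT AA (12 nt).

1

Scanning the sequence gives C=1, A=4, G=0, T=7.
G+C = 0 + 1 = 1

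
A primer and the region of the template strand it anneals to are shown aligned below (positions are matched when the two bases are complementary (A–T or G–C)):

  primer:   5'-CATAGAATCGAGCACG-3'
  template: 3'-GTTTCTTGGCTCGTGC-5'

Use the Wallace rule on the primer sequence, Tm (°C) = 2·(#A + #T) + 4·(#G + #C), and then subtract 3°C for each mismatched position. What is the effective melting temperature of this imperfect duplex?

Primer base counts: A=6, T=2, G=4, C=4 → A+T=8, G+C=8
Perfect-match Tm = 2(8) + 4(8) = 16 + 32 = 48°C
Mismatches (positions where the bases are not complementary): 2 (at positions 3, 8)
Effective Tm = 48 − 2×3 = 48 − 6 = 42°C

42°C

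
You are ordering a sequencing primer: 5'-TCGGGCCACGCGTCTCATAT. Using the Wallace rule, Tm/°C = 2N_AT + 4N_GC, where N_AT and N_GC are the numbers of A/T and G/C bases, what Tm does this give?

64°C

Base counts: C=7, T=5, A=3, G=5
A+T = 8, G+C = 12
Tm = 4·12 + 2·8 = 48 + 16 = 64°C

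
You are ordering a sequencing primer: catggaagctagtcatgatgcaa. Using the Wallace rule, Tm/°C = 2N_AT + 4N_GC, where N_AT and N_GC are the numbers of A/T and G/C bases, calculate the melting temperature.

G=6, A=8, C=4, T=5
AT pairs contribute 13, GC pairs contribute 10.
Tm = 2×13 + 4×10 = 66°C

66°C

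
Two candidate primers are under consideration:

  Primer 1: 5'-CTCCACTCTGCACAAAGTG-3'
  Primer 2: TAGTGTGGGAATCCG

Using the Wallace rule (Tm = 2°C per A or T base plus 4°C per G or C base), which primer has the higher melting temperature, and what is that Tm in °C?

Primer 1, 58°C

Primer 1: A+T=9, G+C=10 → Tm = 2(9)+4(10) = 58°C
Primer 2: A+T=7, G+C=8 → Tm = 2(7)+4(8) = 46°C
58°C vs 46°C → primer 1 is higher.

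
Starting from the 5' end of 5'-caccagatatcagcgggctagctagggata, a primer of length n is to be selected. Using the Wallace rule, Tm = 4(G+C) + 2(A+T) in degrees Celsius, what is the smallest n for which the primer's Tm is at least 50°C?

n = 16

First 15 bases: CACCAGATATCAGCG → Tm = 46°C (< 50°C)
First 16 bases: CACCAGATATCAGCGG → Tm = 50°C (≥ 50°C)
Since every base adds ≥2°C, Tm only increases with n, so the threshold is first crossed at n = 16.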